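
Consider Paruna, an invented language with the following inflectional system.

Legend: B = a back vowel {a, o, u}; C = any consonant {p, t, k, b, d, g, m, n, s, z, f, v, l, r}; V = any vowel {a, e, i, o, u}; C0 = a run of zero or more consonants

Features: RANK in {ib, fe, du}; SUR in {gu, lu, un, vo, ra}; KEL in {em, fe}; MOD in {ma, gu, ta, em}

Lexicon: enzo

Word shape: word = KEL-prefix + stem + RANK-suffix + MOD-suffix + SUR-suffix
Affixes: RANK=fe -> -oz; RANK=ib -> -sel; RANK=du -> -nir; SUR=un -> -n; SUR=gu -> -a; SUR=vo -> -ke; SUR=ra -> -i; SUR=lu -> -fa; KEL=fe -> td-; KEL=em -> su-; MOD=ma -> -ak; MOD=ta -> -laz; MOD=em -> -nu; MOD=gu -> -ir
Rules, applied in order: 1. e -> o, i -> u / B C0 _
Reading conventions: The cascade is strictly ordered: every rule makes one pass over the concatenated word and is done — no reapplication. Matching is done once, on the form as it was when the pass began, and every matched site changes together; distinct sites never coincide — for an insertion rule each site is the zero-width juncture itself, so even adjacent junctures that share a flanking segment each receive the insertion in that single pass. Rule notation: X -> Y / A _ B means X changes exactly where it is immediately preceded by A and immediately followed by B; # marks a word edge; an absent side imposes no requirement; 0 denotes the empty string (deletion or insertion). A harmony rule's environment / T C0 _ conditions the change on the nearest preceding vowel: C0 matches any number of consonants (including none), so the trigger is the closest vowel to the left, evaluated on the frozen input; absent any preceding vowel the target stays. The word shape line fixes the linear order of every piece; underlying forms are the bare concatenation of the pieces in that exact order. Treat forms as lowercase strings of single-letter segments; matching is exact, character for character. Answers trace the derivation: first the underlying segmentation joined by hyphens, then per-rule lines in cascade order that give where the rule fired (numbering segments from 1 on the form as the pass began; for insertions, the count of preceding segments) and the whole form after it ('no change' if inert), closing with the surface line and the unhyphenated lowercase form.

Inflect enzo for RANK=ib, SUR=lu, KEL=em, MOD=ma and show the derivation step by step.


underlying: su-enzo-sel-ak-fa
1. e -> o, i -> u / B C0 _: fires at position(s) 3, 8: suonzosolakfa
surface: suonzosolakfa


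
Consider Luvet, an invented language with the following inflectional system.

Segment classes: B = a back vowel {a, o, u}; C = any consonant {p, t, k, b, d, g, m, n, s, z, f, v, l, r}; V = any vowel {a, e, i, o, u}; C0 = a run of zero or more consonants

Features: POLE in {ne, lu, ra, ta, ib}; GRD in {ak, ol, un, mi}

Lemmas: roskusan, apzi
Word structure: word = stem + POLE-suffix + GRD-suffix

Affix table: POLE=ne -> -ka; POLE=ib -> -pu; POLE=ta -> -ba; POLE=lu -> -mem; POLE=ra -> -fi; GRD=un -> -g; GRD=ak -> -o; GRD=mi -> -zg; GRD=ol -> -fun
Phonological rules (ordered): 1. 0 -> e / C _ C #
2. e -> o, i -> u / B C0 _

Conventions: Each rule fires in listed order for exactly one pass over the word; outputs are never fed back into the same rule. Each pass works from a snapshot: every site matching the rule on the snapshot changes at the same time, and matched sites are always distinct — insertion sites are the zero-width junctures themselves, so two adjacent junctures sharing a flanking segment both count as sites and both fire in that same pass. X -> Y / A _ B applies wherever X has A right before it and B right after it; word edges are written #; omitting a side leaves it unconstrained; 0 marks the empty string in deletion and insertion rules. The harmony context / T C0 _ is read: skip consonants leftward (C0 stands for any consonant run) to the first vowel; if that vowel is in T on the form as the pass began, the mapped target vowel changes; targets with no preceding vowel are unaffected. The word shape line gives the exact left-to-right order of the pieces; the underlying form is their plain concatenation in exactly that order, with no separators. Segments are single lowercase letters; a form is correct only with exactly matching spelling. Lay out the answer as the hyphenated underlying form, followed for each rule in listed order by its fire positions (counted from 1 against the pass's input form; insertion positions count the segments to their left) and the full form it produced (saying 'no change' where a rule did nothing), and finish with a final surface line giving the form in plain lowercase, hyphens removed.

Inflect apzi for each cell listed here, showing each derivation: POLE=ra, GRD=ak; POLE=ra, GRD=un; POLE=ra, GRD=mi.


cell POLE=ra, GRD=ak:
underlying: apzi-fi-o
1. 0 -> e / C _ C #: no change
2. e -> o, i -> u / B C0 _: fires at position(s) 4: apzufio
surface: apzufio

cell POLE=ra, GRD=un:
underlying: apzi-fi-g
1. 0 -> e / C _ C #: no change
2. e -> o, i -> u / B C0 _: fires at position(s) 4: apzufig
surface: apzufig

cell POLE=ra, GRD=mi:
underlying: apzi-fi-zg
1. 0 -> e / C _ C #: inserts after position(s) 7: apzifizeg
2. e -> o, i -> u / B C0 _: fires at position(s) 4: apzufizeg
surface: apzufizeg


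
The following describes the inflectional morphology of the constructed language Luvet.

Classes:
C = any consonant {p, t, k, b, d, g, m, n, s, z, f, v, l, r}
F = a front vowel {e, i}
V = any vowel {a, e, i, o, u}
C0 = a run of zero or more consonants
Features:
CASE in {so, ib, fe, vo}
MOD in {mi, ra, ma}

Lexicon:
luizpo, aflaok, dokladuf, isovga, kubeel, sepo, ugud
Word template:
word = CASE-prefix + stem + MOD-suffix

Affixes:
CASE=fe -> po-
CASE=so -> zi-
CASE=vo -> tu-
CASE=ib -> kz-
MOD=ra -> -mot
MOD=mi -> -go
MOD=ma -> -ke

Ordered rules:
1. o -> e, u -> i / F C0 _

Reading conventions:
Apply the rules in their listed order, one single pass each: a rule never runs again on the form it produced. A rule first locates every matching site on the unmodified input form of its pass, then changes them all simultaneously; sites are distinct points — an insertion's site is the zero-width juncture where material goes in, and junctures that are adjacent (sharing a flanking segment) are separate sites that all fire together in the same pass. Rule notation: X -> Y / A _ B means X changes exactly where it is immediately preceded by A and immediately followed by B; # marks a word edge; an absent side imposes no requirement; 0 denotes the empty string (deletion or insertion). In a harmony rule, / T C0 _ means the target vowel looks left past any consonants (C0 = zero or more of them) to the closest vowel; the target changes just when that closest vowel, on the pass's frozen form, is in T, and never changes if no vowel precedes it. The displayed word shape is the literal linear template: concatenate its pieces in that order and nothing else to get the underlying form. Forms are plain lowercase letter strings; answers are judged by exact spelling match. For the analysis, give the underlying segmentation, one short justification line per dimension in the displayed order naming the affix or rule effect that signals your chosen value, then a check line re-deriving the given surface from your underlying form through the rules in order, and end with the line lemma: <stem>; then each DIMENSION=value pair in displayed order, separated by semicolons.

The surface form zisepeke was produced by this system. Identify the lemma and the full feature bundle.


underlying: zi-sepo-ke
CASE=so - signalled by the affix zi-
MOD=ma - signalled by the affix -ke
check: zisepoke -> zisepeke
lemma: sepo; CASE=so; MOD=ma


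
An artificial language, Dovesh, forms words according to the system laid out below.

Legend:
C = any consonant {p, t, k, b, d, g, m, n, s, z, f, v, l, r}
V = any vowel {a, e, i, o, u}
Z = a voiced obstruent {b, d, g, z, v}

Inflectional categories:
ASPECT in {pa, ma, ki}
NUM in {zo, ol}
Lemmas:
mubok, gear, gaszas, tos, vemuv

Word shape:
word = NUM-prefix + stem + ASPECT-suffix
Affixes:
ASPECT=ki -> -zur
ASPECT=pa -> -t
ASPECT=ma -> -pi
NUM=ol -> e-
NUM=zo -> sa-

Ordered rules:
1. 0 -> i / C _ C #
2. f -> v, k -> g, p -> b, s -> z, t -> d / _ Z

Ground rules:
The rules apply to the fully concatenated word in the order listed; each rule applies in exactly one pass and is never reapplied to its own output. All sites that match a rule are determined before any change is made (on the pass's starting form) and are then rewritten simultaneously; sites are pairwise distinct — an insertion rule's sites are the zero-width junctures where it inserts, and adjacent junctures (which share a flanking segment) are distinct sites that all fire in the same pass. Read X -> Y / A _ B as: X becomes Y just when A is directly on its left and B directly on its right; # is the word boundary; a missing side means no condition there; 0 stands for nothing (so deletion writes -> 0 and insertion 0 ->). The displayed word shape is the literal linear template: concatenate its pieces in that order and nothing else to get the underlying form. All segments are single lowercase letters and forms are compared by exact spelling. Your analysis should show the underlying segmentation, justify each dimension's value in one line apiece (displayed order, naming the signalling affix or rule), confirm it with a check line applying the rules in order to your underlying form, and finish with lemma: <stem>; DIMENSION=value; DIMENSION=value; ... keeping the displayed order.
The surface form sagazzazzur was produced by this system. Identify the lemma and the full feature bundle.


underlying: sa-gaszas-zur
ASPECT=ki - signalled by the affix -zur
NUM=zo - signalled by the affix sa-
check: sagaszaszur -> sagaszaszur -> sagazzazzur
lemma: gaszas; ASPECT=ki; NUM=zo


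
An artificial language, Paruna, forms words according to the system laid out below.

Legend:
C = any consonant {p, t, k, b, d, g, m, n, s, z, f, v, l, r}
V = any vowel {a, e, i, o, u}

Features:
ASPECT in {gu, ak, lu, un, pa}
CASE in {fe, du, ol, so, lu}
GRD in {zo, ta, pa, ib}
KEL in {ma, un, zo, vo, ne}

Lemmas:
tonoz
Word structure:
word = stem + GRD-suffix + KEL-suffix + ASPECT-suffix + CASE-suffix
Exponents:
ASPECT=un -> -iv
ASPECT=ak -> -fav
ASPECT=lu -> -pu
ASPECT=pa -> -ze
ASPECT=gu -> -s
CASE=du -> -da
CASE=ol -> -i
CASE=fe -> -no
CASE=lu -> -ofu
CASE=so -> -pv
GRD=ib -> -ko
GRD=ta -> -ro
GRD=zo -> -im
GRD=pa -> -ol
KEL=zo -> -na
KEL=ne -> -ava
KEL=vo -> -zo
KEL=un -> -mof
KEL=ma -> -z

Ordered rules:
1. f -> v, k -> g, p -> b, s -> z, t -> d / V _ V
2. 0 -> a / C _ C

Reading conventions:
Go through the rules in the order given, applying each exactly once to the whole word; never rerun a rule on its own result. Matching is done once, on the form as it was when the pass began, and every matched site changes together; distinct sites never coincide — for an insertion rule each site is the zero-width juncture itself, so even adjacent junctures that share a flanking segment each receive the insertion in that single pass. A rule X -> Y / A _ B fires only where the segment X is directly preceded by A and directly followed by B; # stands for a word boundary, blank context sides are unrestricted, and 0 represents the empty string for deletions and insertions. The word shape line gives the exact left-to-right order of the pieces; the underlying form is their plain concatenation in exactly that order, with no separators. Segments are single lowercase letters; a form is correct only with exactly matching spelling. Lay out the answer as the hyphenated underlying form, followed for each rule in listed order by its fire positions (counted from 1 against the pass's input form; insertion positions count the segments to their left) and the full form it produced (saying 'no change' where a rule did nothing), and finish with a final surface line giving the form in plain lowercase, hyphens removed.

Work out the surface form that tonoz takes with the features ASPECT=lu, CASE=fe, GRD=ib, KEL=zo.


underlying: tonoz-ko-na-pu-no
1. f -> v, k -> g, p -> b, s -> z, t -> d / V _ V: fires at position(s) 10: tonozkonabuno
2. 0 -> a / C _ C: inserts after position(s) 5: tonozakonabuno
surface: tonozakonabuno


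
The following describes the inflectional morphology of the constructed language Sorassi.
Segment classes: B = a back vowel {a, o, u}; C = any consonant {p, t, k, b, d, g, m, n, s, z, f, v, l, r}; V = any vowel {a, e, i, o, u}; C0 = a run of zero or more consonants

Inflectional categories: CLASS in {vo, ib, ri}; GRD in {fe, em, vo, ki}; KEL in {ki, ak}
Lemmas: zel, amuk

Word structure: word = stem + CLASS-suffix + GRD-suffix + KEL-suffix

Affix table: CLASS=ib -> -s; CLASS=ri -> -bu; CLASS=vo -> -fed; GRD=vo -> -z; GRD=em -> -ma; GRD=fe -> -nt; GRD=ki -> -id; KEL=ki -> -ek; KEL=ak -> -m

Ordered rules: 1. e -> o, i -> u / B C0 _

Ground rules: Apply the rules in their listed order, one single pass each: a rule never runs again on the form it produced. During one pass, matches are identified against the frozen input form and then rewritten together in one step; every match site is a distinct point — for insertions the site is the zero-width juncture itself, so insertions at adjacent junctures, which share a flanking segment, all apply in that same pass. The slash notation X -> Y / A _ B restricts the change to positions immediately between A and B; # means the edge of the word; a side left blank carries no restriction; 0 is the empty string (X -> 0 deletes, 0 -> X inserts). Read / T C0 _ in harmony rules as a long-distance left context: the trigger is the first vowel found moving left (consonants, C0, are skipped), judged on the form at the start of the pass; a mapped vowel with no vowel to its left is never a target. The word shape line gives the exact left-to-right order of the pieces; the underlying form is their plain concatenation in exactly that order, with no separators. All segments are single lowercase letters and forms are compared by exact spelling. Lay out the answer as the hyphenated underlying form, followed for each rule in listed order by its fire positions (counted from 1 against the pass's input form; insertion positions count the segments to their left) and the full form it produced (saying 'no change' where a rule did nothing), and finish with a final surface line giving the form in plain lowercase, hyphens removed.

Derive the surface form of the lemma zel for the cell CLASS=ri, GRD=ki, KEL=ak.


underlying: zel-bu-id-m
1. e -> o, i -> u / B C0 _: fires at position(s) 6: zelbuudm
surface: zelbuudm


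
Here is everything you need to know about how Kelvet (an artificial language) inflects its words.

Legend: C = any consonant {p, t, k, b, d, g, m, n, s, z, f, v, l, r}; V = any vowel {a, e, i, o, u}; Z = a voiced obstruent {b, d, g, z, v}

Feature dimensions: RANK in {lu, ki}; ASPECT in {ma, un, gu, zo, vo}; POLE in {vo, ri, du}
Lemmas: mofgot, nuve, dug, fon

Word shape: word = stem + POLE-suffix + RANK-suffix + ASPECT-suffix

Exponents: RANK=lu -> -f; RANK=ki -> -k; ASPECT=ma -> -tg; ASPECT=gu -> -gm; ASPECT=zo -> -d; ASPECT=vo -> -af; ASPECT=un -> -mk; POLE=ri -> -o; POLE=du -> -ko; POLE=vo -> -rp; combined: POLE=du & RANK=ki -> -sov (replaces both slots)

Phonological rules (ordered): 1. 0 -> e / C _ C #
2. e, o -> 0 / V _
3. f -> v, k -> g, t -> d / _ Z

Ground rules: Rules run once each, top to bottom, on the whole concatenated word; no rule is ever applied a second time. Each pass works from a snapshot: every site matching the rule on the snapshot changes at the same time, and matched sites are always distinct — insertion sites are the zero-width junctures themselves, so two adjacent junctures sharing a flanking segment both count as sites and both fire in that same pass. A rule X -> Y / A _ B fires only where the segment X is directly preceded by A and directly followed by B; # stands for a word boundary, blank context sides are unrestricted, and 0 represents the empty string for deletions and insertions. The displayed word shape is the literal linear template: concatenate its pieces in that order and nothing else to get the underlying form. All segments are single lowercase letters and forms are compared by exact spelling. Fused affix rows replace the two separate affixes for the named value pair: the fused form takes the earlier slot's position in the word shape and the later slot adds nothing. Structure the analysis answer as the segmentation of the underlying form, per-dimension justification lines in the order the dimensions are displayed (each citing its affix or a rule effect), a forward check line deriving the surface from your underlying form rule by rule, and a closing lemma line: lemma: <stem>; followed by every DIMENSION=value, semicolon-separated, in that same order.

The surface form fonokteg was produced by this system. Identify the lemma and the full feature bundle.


underlying: fon-o-k-tg
RANK=ki - signalled by the affix -k
ASPECT=ma - signalled by the affix -tg
POLE=ri - signalled by the affix -o
check: fonoktg -> fonokteg -> fonokteg -> fonokteg
lemma: fon; RANK=ki; ASPECT=ma; POLE=ri


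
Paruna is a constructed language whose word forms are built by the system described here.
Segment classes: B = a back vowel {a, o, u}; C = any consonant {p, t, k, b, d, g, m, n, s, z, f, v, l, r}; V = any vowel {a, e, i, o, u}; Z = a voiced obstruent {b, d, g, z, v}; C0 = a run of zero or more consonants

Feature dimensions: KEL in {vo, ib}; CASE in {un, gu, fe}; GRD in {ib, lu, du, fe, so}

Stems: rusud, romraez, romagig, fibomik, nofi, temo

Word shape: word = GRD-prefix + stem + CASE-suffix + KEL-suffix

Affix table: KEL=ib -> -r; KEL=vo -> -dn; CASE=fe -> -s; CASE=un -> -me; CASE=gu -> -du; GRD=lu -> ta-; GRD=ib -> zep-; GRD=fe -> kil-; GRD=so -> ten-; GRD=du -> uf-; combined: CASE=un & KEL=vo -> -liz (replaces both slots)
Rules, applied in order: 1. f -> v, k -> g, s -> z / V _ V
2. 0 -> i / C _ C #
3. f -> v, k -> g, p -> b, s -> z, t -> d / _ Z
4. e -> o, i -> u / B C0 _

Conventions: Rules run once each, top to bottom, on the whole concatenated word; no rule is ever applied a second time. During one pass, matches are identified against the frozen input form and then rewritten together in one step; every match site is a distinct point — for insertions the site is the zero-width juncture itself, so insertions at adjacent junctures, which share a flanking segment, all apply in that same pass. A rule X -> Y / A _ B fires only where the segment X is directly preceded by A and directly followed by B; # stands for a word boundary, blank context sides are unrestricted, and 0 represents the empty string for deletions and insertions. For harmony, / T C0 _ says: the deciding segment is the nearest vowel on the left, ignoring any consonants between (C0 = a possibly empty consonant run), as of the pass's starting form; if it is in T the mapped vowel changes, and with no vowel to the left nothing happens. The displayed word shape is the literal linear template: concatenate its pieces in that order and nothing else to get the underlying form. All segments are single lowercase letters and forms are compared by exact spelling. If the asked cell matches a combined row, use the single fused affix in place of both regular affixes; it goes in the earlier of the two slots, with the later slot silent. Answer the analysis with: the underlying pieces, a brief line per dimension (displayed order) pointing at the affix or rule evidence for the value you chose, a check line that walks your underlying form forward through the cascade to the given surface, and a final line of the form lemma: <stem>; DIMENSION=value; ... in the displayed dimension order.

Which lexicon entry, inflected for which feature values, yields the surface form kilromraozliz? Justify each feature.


underlying: kil-romraez-liz
KEL=vo - signalled by the combined affix row
CASE=un - signalled by the combined affix row
GRD=fe - signalled by the affix kil-
check: kilromraezliz -> kilromraezliz -> kilromraezliz -> kilromraezliz -> kilromraozliz
lemma: romraez; KEL=vo; CASE=un; GRD=fe


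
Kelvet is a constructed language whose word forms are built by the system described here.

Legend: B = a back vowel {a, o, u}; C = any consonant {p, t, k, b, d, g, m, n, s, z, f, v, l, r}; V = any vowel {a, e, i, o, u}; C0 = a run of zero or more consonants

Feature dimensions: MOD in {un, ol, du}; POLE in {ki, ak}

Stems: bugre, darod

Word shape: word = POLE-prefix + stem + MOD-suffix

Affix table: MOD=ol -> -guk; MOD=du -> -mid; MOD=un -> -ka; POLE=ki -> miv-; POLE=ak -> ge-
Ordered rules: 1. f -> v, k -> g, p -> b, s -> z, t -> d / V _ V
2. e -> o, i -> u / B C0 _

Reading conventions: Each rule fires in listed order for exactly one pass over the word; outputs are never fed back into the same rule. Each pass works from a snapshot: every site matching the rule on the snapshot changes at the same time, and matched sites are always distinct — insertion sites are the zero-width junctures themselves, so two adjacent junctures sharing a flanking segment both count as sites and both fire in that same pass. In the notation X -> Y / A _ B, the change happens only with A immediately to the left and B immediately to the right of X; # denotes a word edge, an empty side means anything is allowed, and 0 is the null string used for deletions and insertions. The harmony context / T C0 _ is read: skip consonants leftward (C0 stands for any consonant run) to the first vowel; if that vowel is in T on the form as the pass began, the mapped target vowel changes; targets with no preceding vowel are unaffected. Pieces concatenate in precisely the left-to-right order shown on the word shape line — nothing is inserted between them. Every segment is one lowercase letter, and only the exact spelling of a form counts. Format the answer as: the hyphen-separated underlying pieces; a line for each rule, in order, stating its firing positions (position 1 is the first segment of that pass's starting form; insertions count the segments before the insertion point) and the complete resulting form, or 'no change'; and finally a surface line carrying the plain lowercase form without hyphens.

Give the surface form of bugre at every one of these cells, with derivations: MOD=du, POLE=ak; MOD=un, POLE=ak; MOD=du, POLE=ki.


cell MOD=du, POLE=ak:
underlying: ge-bugre-mid
1. f -> v, k -> g, p -> b, s -> z, t -> d / V _ V: no change
2. e -> o, i -> u / B C0 _: fires at position(s) 7: gebugromid
surface: gebugromid

cell MOD=un, POLE=ak:
underlying: ge-bugre-ka
1. f -> v, k -> g, p -> b, s -> z, t -> d / V _ V: fires at position(s) 8: gebugrega
2. e -> o, i -> u / B C0 _: fires at position(s) 7: gebugroga
surface: gebugroga

cell MOD=du, POLE=ki:
underlying: miv-bugre-mid
1. f -> v, k -> g, p -> b, s -> z, t -> d / V _ V: no change
2. e -> o, i -> u / B C0 _: fires at position(s) 8: mivbugromid
surface: mivbugromid


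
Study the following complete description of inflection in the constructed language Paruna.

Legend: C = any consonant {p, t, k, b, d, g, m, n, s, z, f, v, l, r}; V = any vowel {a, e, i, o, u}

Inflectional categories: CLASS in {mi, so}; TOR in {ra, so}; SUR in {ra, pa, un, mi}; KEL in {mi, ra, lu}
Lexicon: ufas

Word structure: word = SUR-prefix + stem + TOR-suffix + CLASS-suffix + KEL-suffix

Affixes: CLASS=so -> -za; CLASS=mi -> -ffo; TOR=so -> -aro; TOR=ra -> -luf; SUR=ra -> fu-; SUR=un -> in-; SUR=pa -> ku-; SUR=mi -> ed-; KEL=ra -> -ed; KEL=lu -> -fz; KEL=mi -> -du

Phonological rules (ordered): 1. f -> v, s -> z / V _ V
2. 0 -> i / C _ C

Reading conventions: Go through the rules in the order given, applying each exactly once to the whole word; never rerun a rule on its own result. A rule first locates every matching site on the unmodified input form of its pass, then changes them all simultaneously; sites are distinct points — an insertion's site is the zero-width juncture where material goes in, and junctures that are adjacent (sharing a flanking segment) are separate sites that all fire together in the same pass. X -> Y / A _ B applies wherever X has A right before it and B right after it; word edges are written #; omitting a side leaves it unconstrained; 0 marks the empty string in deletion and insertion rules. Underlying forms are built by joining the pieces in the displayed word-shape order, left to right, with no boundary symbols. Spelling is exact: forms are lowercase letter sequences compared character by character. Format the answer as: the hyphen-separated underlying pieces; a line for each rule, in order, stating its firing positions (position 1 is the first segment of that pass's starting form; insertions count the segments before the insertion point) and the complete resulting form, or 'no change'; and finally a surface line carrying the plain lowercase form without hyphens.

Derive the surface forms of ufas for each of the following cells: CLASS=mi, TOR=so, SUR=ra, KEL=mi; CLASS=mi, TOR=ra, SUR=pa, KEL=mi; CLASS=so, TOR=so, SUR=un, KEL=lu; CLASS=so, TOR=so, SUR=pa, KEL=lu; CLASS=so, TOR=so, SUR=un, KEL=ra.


cell CLASS=mi, TOR=so, SUR=ra, KEL=mi:
underlying: fu-ufas-aro-ffo-du
1. f -> v, s -> z / V _ V: fires at position(s) 4, 6: fuuvazaroffodu
2. 0 -> i / C _ C: inserts after position(s) 10: fuuvazarofifodu
surface: fuuvazarofifodu

cell CLASS=mi, TOR=ra, SUR=pa, KEL=mi:
underlying: ku-ufas-luf-ffo-du
1. f -> v, s -> z / V _ V: fires at position(s) 4: kuuvaslufffodu
2. 0 -> i / C _ C: inserts after position(s) 6, 9, 10: kuuvasilufififodu
surface: kuuvasilufififodu

cell CLASS=so, TOR=so, SUR=un, KEL=lu:
underlying: in-ufas-aro-za-fz
1. f -> v, s -> z / V _ V: fires at position(s) 4, 6: inuvazarozafz
2. 0 -> i / C _ C: inserts after position(s) 12: inuvazarozafiz
surface: inuvazarozafiz

cell CLASS=so, TOR=so, SUR=pa, KEL=lu:
underlying: ku-ufas-aro-za-fz
1. f -> v, s -> z / V _ V: fires at position(s) 4, 6: kuuvazarozafz
2. 0 -> i / C _ C: inserts after position(s) 12: kuuvazarozafiz
surface: kuuvazarozafiz

cell CLASS=so, TOR=so, SUR=un, KEL=ra:
underlying: in-ufas-aro-za-ed
1. f -> v, s -> z / V _ V: fires at position(s) 4, 6: inuvazarozaed
2. 0 -> i / C _ C: no change
surface: inuvazarozaed


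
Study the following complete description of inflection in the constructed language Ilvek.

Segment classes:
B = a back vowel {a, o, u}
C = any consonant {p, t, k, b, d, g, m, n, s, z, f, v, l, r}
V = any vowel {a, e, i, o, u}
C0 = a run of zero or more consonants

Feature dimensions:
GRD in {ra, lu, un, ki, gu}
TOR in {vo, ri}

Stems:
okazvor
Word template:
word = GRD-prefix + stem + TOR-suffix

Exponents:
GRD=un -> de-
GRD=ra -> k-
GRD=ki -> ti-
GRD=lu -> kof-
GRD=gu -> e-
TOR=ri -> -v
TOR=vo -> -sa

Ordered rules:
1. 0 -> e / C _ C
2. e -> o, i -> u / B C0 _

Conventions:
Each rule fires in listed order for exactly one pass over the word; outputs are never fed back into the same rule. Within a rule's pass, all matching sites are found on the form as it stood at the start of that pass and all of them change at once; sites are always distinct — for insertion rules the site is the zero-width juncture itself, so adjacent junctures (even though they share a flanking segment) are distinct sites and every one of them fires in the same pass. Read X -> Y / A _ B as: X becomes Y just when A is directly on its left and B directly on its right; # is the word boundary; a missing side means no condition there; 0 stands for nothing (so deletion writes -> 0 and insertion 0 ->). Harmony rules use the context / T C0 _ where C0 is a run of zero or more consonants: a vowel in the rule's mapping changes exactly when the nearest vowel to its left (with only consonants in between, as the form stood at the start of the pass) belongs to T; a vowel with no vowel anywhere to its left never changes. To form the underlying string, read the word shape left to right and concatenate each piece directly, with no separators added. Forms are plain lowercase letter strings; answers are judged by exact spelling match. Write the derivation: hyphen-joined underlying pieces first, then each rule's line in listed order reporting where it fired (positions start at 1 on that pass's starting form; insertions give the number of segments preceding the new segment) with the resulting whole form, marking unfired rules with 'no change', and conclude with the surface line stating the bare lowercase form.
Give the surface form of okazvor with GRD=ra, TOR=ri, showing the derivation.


underlying: k-okazvor-v
1. 0 -> e / C _ C: inserts after position(s) 5, 8: kokazevorev
2. e -> o, i -> u / B C0 _: fires at position(s) 6, 10: kokazovorov
surface: kokazovorov


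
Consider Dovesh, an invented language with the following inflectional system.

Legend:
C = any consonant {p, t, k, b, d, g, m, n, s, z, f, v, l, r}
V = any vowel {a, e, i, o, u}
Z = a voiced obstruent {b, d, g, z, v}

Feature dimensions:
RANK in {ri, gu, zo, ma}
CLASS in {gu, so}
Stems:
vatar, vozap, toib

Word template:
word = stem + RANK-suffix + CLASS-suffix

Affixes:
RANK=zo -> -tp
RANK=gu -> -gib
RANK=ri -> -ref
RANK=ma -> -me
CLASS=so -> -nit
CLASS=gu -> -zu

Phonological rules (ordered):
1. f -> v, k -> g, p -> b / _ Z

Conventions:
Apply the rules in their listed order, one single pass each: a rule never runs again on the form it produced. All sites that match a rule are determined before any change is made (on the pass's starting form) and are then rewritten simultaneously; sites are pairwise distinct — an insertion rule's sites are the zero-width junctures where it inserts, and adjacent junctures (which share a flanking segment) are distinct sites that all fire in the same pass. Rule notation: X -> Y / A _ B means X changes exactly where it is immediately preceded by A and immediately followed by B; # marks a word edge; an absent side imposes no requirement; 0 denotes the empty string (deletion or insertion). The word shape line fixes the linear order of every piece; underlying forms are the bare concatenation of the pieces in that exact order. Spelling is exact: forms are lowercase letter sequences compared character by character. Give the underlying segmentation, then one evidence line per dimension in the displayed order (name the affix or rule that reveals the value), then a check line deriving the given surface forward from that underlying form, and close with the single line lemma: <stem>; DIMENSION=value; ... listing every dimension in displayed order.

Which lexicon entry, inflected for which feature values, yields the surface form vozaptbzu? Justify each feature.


underlying: vozap-tp-zu
RANK=zo - signalled by the affix -tp
CLASS=gu - signalled by the affix -zu
check: vozaptpzu -> vozaptbzu
lemma: vozap; RANK=zo; CLASS=gu


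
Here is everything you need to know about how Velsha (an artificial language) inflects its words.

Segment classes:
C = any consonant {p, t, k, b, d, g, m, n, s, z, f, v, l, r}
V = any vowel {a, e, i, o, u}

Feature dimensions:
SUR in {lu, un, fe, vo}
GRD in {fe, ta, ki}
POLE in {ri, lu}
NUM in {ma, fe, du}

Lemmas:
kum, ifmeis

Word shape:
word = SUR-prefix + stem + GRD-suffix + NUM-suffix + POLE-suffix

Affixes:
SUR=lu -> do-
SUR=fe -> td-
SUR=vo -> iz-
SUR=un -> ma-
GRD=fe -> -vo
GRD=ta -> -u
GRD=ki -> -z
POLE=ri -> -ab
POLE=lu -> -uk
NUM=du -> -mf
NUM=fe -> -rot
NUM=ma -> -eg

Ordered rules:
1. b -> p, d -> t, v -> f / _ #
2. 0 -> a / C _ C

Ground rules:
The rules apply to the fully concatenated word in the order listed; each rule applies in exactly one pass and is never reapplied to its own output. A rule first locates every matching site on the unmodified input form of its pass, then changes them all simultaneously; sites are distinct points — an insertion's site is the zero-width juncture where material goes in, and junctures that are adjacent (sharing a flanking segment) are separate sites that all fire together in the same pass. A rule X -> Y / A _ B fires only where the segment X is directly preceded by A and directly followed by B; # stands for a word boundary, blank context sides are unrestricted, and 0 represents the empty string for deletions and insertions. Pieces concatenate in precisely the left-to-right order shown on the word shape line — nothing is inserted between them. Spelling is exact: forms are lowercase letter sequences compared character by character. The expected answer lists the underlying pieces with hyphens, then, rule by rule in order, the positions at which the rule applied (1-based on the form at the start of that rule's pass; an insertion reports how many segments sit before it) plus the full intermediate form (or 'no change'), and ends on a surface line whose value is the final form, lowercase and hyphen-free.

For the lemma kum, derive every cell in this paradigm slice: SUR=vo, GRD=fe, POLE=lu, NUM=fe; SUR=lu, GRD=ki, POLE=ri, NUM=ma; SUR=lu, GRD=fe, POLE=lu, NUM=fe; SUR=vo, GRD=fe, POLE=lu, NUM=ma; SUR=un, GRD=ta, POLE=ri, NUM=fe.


cell SUR=vo, GRD=fe, POLE=lu, NUM=fe:
underlying: iz-kum-vo-rot-uk
1. b -> p, d -> t, v -> f / _ #: no change
2. 0 -> a / C _ C: inserts after position(s) 2, 5: izakumavorotuk
surface: izakumavorotuk

cell SUR=lu, GRD=ki, POLE=ri, NUM=ma:
underlying: do-kum-z-eg-ab
1. b -> p, d -> t, v -> f / _ #: fires at position(s) 10: dokumzegap
2. 0 -> a / C _ C: inserts after position(s) 5: dokumazegap
surface: dokumazegap

cell SUR=lu, GRD=fe, POLE=lu, NUM=fe:
underlying: do-kum-vo-rot-uk
1. b -> p, d -> t, v -> f / _ #: no change
2. 0 -> a / C _ C: inserts after position(s) 5: dokumavorotuk
surface: dokumavorotuk

cell SUR=vo, GRD=fe, POLE=lu, NUM=ma:
underlying: iz-kum-vo-eg-uk
1. b -> p, d -> t, v -> f / _ #: no change
2. 0 -> a / C _ C: inserts after position(s) 2, 5: izakumavoeguk
surface: izakumavoeguk

cell SUR=un, GRD=ta, POLE=ri, NUM=fe:
underlying: ma-kum-u-rot-ab
1. b -> p, d -> t, v -> f / _ #: fires at position(s) 11: makumurotap
2. 0 -> a / C _ C: no change
surface: makumurotap


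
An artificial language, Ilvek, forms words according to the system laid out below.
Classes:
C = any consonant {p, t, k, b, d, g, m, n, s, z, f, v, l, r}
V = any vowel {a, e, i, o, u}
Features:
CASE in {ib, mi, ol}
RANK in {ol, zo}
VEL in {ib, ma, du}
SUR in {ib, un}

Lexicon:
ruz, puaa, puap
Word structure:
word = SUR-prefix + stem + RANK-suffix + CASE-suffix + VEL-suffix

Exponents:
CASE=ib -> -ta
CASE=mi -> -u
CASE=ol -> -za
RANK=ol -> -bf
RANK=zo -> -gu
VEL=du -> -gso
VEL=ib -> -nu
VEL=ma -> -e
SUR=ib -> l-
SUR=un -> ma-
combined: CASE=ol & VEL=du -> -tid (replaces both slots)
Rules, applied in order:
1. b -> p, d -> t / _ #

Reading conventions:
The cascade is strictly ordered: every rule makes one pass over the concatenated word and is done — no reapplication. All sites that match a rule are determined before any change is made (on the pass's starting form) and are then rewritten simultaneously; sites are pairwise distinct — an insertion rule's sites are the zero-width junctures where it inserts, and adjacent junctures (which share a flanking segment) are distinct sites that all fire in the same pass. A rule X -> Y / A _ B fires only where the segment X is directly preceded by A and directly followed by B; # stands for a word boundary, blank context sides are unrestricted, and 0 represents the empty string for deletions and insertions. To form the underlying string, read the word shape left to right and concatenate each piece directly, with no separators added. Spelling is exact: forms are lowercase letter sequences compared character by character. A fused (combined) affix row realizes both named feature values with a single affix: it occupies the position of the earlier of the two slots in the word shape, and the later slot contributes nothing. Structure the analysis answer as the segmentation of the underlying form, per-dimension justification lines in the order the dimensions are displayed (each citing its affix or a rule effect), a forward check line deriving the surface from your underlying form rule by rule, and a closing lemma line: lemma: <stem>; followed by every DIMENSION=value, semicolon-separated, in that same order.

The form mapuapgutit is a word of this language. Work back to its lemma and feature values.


underlying: ma-puap-gu-tid
CASE=ol - signalled by the combined affix row
RANK=zo - signalled by the affix -gu
VEL=du - signalled by the combined affix row
SUR=un - signalled by the affix ma-
check: mapuapgutid -> mapuapgutit
lemma: puap; CASE=ol; RANK=zo; VEL=du; SUR=un


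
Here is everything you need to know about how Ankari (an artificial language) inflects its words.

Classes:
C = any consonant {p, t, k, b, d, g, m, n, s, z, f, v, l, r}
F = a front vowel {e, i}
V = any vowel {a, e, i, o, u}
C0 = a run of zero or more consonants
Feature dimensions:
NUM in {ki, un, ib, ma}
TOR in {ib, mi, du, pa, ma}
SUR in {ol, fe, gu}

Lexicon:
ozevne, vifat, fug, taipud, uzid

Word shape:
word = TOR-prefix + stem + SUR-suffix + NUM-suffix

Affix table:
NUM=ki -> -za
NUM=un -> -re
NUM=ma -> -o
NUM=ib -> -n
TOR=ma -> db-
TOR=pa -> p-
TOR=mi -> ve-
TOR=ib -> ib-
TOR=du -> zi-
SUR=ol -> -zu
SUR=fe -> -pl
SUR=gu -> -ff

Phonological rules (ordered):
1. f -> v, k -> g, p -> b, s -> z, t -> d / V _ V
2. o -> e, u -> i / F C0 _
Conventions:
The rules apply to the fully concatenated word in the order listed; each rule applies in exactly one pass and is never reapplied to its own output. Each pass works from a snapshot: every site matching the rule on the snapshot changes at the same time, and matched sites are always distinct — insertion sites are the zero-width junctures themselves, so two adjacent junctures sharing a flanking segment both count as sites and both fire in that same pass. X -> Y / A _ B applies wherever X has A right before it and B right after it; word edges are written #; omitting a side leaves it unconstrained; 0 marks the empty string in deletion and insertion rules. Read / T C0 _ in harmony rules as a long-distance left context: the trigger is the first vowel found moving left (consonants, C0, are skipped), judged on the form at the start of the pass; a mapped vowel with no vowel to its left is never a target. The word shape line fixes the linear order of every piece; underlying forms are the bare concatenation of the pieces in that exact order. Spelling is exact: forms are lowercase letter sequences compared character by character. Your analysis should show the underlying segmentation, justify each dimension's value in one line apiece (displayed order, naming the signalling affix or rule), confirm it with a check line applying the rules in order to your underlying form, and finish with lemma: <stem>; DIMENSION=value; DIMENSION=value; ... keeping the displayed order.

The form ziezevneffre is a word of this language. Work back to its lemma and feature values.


underlying: zi-ozevne-ff-re
NUM=un - signalled by the affix -re
TOR=du - signalled by the affix zi-
SUR=gu - signalled by the affix -ff
check: ziozevneffre -> ziozevneffre -> ziezevneffre
lemma: ozevne; NUM=un; TOR=du; SUR=gu


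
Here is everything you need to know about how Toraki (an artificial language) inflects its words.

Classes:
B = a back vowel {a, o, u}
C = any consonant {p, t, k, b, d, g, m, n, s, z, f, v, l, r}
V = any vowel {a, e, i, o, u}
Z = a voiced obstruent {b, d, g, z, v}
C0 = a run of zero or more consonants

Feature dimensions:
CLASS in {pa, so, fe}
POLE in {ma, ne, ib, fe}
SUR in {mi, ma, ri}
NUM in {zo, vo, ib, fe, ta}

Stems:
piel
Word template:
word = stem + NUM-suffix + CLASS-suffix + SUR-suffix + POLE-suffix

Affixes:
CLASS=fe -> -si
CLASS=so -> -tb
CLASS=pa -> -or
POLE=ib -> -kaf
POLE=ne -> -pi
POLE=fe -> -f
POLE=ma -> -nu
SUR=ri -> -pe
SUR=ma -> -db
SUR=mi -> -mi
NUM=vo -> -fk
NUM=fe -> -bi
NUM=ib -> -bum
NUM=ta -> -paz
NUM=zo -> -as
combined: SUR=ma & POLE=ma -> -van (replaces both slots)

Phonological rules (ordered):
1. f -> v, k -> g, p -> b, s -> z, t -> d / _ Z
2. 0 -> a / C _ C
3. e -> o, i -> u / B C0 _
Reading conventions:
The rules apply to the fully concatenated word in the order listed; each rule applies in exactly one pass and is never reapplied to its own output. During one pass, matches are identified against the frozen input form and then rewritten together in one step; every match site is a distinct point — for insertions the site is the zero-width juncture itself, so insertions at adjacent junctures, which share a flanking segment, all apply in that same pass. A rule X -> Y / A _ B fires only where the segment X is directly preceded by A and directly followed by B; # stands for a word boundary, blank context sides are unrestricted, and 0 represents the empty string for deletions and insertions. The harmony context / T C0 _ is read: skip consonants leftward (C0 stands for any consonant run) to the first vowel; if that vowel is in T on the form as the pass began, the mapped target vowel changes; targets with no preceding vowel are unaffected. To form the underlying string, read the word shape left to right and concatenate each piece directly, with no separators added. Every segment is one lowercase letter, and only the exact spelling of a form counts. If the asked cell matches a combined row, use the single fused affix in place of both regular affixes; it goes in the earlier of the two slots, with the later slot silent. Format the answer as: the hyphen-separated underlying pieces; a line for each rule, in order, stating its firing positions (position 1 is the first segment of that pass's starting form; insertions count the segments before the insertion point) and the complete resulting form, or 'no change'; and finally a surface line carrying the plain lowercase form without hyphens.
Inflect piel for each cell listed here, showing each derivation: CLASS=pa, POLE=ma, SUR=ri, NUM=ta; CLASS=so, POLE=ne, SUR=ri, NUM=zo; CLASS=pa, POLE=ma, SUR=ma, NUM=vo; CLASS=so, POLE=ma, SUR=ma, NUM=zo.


cell CLASS=pa, POLE=ma, SUR=ri, NUM=ta:
underlying: piel-paz-or-pe-nu
1. f -> v, k -> g, p -> b, s -> z, t -> d / _ Z: no change
2. 0 -> a / C _ C: inserts after position(s) 4, 9: pielapazorapenu
3. e -> o, i -> u / B C0 _: fires at position(s) 13: pielapazoraponu
surface: pielapazoraponu

cell CLASS=so, POLE=ne, SUR=ri, NUM=zo:
underlying: piel-as-tb-pe-pi
1. f -> v, k -> g, p -> b, s -> z, t -> d / _ Z: fires at position(s) 7: pielasdbpepi
2. 0 -> a / C _ C: inserts after position(s) 6, 7, 8: pielasadabapepi
3. e -> o, i -> u / B C0 _: fires at position(s) 13: pielasadabapopi
surface: pielasadabapopi

cell CLASS=pa, POLE=ma, SUR=ma, NUM=vo:
underlying: piel-fk-or-van
1. f -> v, k -> g, p -> b, s -> z, t -> d / _ Z: no change
2. 0 -> a / C _ C: inserts after position(s) 4, 5, 8: pielafakoravan
3. e -> o, i -> u / B C0 _: no change
surface: pielafakoravan

cell CLASS=so, POLE=ma, SUR=ma, NUM=zo:
underlying: piel-as-tb-van
1. f -> v, k -> g, p -> b, s -> z, t -> d / _ Z: fires at position(s) 7: pielasdbvan
2. 0 -> a / C _ C: inserts after position(s) 6, 7, 8: pielasadabavan
3. e -> o, i -> u / B C0 _: no change
surface: pielasadabavan
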